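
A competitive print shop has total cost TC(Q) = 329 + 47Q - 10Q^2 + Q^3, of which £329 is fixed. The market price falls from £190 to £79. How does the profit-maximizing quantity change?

MC = 47 - 20Q + 3Q^2; the shutdown threshold is min AVC = £22 (at Q = 5).
With P = £190 above the shutdown price, P = MC gives Q = 11.
At P = £79 ≥ min AVC, set P = MC: Q = 8. The firm stays open but cuts output.

Output falls from 11 to 8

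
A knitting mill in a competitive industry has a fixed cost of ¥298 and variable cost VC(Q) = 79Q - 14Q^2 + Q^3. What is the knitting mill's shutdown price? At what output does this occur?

¥30 per unit, at Q = 7

The firm shuts down when price falls below the minimum of average variable cost. AVC = VC/Q = 79 - 14Q + Q^2.
At the minimum of AVC, MC = AVC. MC = 79 - 28Q + 3Q^2; setting MC = AVC gives 2Q^2 - 14Q = 0, so Q = 7. min AVC = 30.
So the shutdown price is ¥30.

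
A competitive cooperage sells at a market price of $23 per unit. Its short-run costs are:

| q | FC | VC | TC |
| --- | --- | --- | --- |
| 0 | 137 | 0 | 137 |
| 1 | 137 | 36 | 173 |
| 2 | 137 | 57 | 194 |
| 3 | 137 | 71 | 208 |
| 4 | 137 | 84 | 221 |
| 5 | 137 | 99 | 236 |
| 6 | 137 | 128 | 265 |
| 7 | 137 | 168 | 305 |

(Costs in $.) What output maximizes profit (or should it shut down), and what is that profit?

Tabulate TR − TC: q=0: -137; q=1: -150; q=2: -148; q=3: -139; q=4: -129; q=5: -121; q=6: -127; q=7: -144.
Profit is maximized at q = 5. AVC there is 99/5 = $19.80 ≤ P, so producing beats shutting down (which would give -$137).

q = 5; profit = -$121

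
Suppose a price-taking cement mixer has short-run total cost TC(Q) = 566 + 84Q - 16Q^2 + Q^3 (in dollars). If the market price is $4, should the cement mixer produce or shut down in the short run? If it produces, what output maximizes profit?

Strip out fixed cost: VC = 84Q - 16Q^2 + Q^3. Then AVC = 84 - 16Q + Q^2 and MC = 84 - 32Q + 3Q^2.
AVC is minimized where dAVC/dQ = -16 + 2Q = 0, at Q = 8; min AVC = 84 - 16·8 + 8^2 = $20.
P = $4 lies below min AVC = $20; no output level covers variable cost.
Shutting down limits the loss to fixed cost, $566.

Shut down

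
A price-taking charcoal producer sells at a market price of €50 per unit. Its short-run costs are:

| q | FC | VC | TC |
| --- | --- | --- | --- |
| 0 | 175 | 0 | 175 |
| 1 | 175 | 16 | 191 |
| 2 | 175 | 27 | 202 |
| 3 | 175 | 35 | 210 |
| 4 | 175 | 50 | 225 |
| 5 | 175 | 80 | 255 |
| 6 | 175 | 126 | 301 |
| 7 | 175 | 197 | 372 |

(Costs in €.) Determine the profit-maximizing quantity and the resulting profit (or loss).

q = 6; profit = -€1

Compute π = P·q − TC at each output: q=0: -175; q=1: -141; q=2: -102; q=3: -60; q=4: -25; q=5: -5; q=6: -1; q=7: -22.
Profit is maximized at q = 6. AVC there is 126/6 = €21 ≤ P, so producing beats shutting down (which would give -€175).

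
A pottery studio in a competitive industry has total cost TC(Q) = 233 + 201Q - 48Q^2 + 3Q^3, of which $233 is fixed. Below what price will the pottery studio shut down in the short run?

The shutdown price is the minimum of AVC. VC = 201Q - 48Q^2 + 3Q^3, so AVC = 201 - 48Q + 3Q^2.
At the minimum of AVC, MC = AVC. MC = 201 - 96Q + 9Q^2; setting MC = AVC gives 6Q^2 - 48Q = 0, so Q = 8. min AVC = 9.
For P < $9 the firm produces nothing.

$9 per unit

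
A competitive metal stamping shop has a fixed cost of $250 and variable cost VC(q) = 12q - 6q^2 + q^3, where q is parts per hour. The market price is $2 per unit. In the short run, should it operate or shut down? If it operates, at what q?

Shut down

From TC, MC = TC'(q) = 12 - 12q + 3q^2 and AVC = VC/q = 12 - 6q + q^2.
AVC is minimized where dAVC/dq = -6 + 2q = 0, at q = 3; min AVC = 12 - 6·3 + 3^2 = $3.
Since P = $2 < min AVC = $3, price fails to cover variable cost at any output.
Shutting down limits the loss to fixed cost, $250.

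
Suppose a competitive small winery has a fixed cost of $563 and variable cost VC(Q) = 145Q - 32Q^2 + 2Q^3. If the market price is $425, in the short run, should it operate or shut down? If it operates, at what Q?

Variable cost is VC = 145Q - 32Q^2 + 2Q^3, so AVC = VC/Q = 145 - 32Q + 2Q^2 and MC = dTC/dQ = 145 - 64Q + 6Q^2.
AVC hits its minimum where MC = AVC, at Q = 8, giving min AVC = 145 - 32·8 + 2·8^2 = $17.
P = $425 exceeds min AVC = $17, so the firm stays open.
P = MC gives -280 - 64Q + 6Q^2 = 0, with roots -10/3 and 14. Take the larger (rising MC): Q* = 14.
Check: AVC at Q = 14 is $89 ≤ P, so revenue covers variable cost.
Profit = P·Q − TC = 425·14 − 1809 = $4141.

Produce at Q = 14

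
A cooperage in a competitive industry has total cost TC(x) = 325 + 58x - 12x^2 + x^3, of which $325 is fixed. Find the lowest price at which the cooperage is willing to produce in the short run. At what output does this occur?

The shutdown price is the minimum of AVC. VC = 58x - 12x^2 + x^3, so AVC = 58 - 12x + x^2.
dAVC/dx = -12 + 2x = 0 gives x = 6. min AVC = 58 - 12·6 + 6^2 = 22.
The firm shuts down for any P below $22.

$22 per unit, at x = 6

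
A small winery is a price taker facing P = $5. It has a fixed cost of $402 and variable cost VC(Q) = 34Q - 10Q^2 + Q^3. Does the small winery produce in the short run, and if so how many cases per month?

Shut down

From TC, MC = TC'(Q) = 34 - 20Q + 3Q^2 and AVC = VC/Q = 34 - 10Q + Q^2.
The AVC parabola has its vertex at Q = 10/2 = 5, where AVC = 34 - 10·5 + 5^2 = $9.
With P < min AVC ($5 < $9), every unit sold adds to the loss.
Best response: produce nothing and absorb the $402 fixed cost.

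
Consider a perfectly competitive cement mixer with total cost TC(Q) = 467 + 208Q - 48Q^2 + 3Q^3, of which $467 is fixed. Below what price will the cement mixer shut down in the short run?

The shutdown price is the minimum of AVC. VC = 208Q - 48Q^2 + 3Q^3, so AVC = 208 - 48Q + 3Q^2.
dAVC/dQ = -48 + 6Q = 0 gives Q = 8. min AVC = 208 - 48·8 + 3·8^2 = 16.
The firm shuts down for any P below $16.

$16 per unit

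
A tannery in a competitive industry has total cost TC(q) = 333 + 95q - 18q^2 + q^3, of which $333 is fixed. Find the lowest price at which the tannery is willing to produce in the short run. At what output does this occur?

$14 per unit, at q = 9

The firm shuts down when price falls below the minimum of average variable cost. AVC = VC/q = 95 - 18q + q^2.
At the minimum of AVC, MC = AVC. MC = 95 - 36q + 3q^2; setting MC = AVC gives 2q^2 - 18q = 0, so q = 9. min AVC = 14.
The firm shuts down for any P below $14.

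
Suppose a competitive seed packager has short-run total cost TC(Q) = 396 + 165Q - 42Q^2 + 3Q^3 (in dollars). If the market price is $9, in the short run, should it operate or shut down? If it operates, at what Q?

Shut down

From TC, MC = TC'(Q) = 165 - 84Q + 9Q^2 and AVC = VC/Q = 165 - 42Q + 3Q^2.
AVC hits its minimum where MC = AVC, at Q = 7, giving min AVC = 165 - 42·7 + 3·7^2 = $18.
Since P = $9 < min AVC = $18, price fails to cover variable cost at any output.
Best response: produce nothing and absorb the $396 fixed cost.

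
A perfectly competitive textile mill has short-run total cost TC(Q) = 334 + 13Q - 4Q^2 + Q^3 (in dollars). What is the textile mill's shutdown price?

The firm shuts down when price falls below the minimum of average variable cost. AVC = VC/Q = 13 - 4Q + Q^2.
dAVC/dQ = -4 + 2Q = 0 gives Q = 2. min AVC = 13 - 4·2 + 2^2 = 9.
For P < $9 the firm produces nothing.

$9 per unit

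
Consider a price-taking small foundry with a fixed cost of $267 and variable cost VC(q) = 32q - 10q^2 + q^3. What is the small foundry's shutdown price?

Short-run supply begins at min AVC. From VC = 32q - 10q^2 + q^3, AVC = 32 - 10q + q^2.
dAVC/dq = -10 + 2q = 0 gives q = 5. min AVC = 32 - 10·5 + 5^2 = 7.
The firm shuts down for any P below $7.

$7 per unit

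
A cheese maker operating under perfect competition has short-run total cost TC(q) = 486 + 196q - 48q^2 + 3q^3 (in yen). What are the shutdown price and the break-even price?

Shutdown price = ¥4; break-even price = ¥61

Shutdown price = min AVC. AVC = 196 - 48q + 3q^2, with vertex at q = 8 and minimum ¥4.
ATC = 486/q + 196 - 48q + 3q^2. Setting dATC/dq = −486/q^2 − 48 + 6q = 0 gives q = 9 (since 6·9^3 − 48·9^2 = 486).
min ATC = 486/9 + 196 − 48·9 + 3·9^2 = ¥61. That is the break-even price.
Between these two prices the firm operates at a loss; above ¥61 it earns a profit.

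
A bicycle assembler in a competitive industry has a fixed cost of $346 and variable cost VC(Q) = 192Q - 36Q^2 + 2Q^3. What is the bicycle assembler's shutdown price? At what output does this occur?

$30 per unit, at Q = 9

Short-run supply begins at min AVC. From VC = 192Q - 36Q^2 + 2Q^3, AVC = 192 - 36Q + 2Q^2.
At the minimum of AVC, MC = AVC. MC = 192 - 72Q + 6Q^2; setting MC = AVC gives 4Q^2 - 36Q = 0, so Q = 9. min AVC = 30.
So the shutdown price is $30.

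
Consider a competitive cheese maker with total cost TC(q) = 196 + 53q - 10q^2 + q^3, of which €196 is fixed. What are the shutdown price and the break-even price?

Shutdown price = min AVC. AVC = 53 - 10q + q^2, with vertex at q = 5 and minimum €28.
ATC = 196/q + 53 - 10q + q^2. Setting dATC/dq = −196/q^2 − 10 + 2q = 0 gives q = 7 (since 2·7^3 − 10·7^2 = 196).
min ATC = 196/7 + 53 − 10·7 + 7^2 = €60. That is the break-even price.
For €28 ≤ P < €60 the firm produces at a loss; below €28 it shuts down.

Shutdown price = €28; break-even price = €60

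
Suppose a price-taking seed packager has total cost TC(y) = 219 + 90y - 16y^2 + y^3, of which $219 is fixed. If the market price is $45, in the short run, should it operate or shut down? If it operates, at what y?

Produce at y = 9

Variable cost is VC = 90y - 16y^2 + y^3, so AVC = VC/y = 90 - 16y + y^2 and MC = dTC/dy = 90 - 32y + 3y^2.
AVC hits its minimum where MC = AVC, at y = 8, giving min AVC = 90 - 16·8 + 8^2 = $26.
P = $45 exceeds min AVC = $26, so the firm stays open.
P = MC gives 45 - 32y + 3y^2 = 0, with roots 5/3 and 9. Take the larger (rising MC): y* = 9.
Check: AVC at y = 9 is $27 ≤ P, so revenue covers variable cost.
Profit = P·y − TC = 45·9 − 462 = -$57, a loss, but smaller than the $219 fixed cost the firm would lose by shutting down.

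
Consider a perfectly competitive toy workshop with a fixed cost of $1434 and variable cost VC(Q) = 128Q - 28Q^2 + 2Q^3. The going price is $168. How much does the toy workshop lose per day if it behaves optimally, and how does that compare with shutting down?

AVC = 128 - 28Q + 2Q^2; min AVC = $30 at Q = 7. Since P = $168 ≥ min AVC, the firm produces.
With MC = 128 - 56Q + 6Q^2, P = MC on the upward-sloping part at Q* = 10.
TR = 168·10 = 1680. TC = 1434 + 480 = 1914. Profit = 1680 − 1914 = -$234.
By producing, the firm covers all variable cost plus $1200 of fixed cost; shutting down would lose the full $1434.

Profit = -$234 at Q = 10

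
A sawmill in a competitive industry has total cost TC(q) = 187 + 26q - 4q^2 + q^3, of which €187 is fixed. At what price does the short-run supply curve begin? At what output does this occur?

€22 per unit, at q = 2

Short-run supply begins at min AVC. From VC = 26q - 4q^2 + q^3, AVC = 26 - 4q + q^2.
At the minimum of AVC, MC = AVC. MC = 26 - 8q + 3q^2; setting MC = AVC gives 2q^2 - 4q = 0, so q = 2. min AVC = 22.
So the shutdown price is €22.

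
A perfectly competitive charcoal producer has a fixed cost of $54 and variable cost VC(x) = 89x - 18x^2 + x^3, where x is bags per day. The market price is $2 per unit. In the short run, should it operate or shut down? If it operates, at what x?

Strip out fixed cost: VC = 89x - 18x^2 + x^3. Then AVC = 89 - 18x + x^2 and MC = 89 - 36x + 3x^2.
AVC is minimized where dAVC/dx = -18 + 2x = 0, at x = 9; min AVC = 89 - 18·9 + 9^2 = $8.
P = $2 lies below min AVC = $8; no output level covers variable cost.
Shutting down limits the loss to fixed cost, $54.

Shut down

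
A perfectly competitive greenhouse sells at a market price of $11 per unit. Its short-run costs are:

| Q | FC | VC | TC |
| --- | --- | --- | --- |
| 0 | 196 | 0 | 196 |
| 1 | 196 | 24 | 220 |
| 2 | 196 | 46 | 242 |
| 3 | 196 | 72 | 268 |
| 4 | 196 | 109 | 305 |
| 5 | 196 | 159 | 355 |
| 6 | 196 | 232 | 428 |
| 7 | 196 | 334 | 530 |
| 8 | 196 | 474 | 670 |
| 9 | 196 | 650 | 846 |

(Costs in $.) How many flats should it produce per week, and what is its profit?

Q = 0 (shut down); profit = -$196

Compute π = P·Q − TC at each output: Q=0: -196; Q=1: -209; Q=2: -220; Q=3: -235; Q=4: -261; Q=5: -300; Q=6: -362; Q=7: -453; Q=8: -582; Q=9: -747.
Profit is highest at Q = 0. Equivalently, the lowest AVC in the table is 46/2 ≈ $23 at Q = 2, and P = $11 falls below it — price never covers variable cost, so the firm shuts down and loses only its fixed cost.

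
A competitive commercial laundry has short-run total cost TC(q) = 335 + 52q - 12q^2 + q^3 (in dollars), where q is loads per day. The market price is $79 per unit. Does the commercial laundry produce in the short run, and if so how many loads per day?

Variable cost is VC = 52q - 12q^2 + q^3, so AVC = VC/q = 52 - 12q + q^2 and MC = dTC/dq = 52 - 24q + 3q^2.
AVC hits its minimum where MC = AVC, at q = 6, giving min AVC = 52 - 12·6 + 6^2 = $16.
Because $79 ≥ $16, revenue can cover variable cost; the firm operates.
Solving P = MC: -27 - 24q + 3q^2 = 0 ⇒ q = -1 or 9. On the upward-sloping branch, q* = 9.
Check: AVC at q = 9 is $25 ≤ P, so revenue covers variable cost.
Profit = P·q − TC = 79·9 − 560 = $151.

Produce at q = 9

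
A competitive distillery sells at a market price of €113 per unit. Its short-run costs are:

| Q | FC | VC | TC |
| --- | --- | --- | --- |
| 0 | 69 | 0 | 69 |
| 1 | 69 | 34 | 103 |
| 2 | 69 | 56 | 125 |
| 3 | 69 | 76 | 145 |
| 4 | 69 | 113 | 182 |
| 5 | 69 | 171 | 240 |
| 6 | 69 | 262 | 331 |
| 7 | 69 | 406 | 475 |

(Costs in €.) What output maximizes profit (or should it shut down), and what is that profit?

Profit at each row (π = 113Q − TC): Q=0: -69; Q=1: 10; Q=2: 101; Q=3: 194; Q=4: 270; Q=5: 325; Q=6: 347; Q=7: 316.
Profit is maximized at Q = 6. AVC there is 262/6 = €43.67 ≤ P, so producing beats shutting down (which would give -€69).

Q = 6; profit = €347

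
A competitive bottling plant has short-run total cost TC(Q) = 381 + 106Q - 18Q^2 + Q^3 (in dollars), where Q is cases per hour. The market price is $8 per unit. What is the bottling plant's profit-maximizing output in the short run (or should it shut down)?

Shut down

From TC, MC = TC'(Q) = 106 - 36Q + 3Q^2 and AVC = VC/Q = 106 - 18Q + Q^2.
AVC is minimized where dAVC/dQ = -18 + 2Q = 0, at Q = 9; min AVC = 106 - 18·9 + 9^2 = $25.
Since P = $8 < min AVC = $25, price fails to cover variable cost at any output.
Best response: produce nothing and absorb the $381 fixed cost.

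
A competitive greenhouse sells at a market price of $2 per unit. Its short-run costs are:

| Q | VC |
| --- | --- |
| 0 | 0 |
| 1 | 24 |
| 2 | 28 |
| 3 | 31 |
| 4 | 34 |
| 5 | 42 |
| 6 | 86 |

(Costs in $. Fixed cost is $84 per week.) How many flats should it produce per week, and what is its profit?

Q = 0 (shut down); profit = -$84

Profit at each row (π = 2Q − TC): Q=0: -84; Q=1: -106; Q=2: -108; Q=3: -109; Q=4: -110; Q=5: -116; Q=6: -158.
Profit is highest at Q = 0. Equivalently, the lowest AVC in the table is 42/5 ≈ $8.40 at Q = 5, and P = $2 falls below it — price never covers variable cost, so the firm shuts down and loses only its fixed cost.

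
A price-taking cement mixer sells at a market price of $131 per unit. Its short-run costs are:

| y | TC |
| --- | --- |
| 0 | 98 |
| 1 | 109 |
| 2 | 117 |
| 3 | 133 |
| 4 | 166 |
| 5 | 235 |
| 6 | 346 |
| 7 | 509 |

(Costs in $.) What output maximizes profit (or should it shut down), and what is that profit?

Profit at each row (π = 131y − TC): y=0: -98; y=1: 22; y=2: 145; y=3: 260; y=4: 358; y=5: 420; y=6: 440; y=7: 408.
Profit is maximized at y = 6. AVC there is 248/6 = $41.33 ≤ P, so producing beats shutting down (which would give -$98).

y = 6; profit = $440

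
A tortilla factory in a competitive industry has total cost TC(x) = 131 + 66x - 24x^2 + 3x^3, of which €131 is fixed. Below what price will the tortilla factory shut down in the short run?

The firm shuts down when price falls below the minimum of average variable cost. AVC = VC/x = 66 - 24x + 3x^2.
At the minimum of AVC, MC = AVC. MC = 66 - 48x + 9x^2; setting MC = AVC gives 6x^2 - 24x = 0, so x = 4. min AVC = 18.
So the shutdown price is €18.

€18 per unit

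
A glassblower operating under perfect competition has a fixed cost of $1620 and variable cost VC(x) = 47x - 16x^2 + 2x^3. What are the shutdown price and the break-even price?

Shutdown price = $15; break-even price = $245

AVC = 47 - 16x + 2x^2; minimized at x = 4, giving min AVC = $15. That is the shutdown price.
ATC = 1620/x + 47 - 16x + 2x^2. Setting dATC/dx = −1620/x^2 − 16 + 4x = 0 gives x = 9 (since 4·9^3 − 16·9^2 = 1620).
min ATC = 1620/9 + 47 − 16·9 + 2·9^2 = $245. That is the break-even price.
Between these two prices the firm operates at a loss; above $245 it earns a profit.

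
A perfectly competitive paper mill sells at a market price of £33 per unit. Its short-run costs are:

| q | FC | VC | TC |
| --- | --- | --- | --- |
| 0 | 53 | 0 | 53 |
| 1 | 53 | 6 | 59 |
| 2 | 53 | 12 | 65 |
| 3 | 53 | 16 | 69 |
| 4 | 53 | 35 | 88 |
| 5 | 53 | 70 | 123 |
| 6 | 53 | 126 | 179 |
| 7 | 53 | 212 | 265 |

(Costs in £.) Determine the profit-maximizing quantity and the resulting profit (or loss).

Tabulate TR − TC: q=0: -53; q=1: -26; q=2: 1; q=3: 30; q=4: 44; q=5: 42; q=6: 19; q=7: -34.
Profit is maximized at q = 4. AVC there is 35/4 = £8.75 ≤ P, so producing beats shutting down (which would give -£53).

q = 4; profit = £44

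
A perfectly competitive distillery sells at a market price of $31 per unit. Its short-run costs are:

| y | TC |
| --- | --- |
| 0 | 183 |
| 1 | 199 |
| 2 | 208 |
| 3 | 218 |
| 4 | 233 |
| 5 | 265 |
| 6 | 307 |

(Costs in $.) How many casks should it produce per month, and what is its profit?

y = 4; profit = -$109

Profit at each row (π = 31y − TC): y=0: -183; y=1: -168; y=2: -146; y=3: -125; y=4: -109; y=5: -110; y=6: -121.
Profit is maximized at y = 4. AVC there is 50/4 = $12.50 ≤ P, so producing beats shutting down (which would give -$183).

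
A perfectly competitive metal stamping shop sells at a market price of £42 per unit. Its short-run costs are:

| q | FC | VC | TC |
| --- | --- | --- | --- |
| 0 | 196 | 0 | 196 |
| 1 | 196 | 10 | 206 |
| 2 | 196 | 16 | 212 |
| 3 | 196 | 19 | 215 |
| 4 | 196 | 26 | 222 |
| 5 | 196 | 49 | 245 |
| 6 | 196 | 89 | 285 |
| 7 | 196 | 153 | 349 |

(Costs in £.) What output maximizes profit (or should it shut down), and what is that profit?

q = 6; profit = -£33

Tabulate TR − TC: q=0: -196; q=1: -164; q=2: -128; q=3: -89; q=4: -54; q=5: -35; q=6: -33; q=7: -55.
Profit is maximized at q = 6. AVC there is 89/6 = £14.83 ≤ P, so producing beats shutting down (which would give -£196).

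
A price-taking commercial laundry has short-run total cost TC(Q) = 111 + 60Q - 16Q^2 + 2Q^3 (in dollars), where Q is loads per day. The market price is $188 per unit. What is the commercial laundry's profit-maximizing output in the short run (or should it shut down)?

Produce at Q = 8

Variable cost is VC = 60Q - 16Q^2 + 2Q^3, so AVC = VC/Q = 60 - 16Q + 2Q^2 and MC = dTC/dQ = 60 - 32Q + 6Q^2.
AVC is minimized where dAVC/dQ = -16 + 4Q = 0, at Q = 4; min AVC = 60 - 16·4 + 2·4^2 = $28.
P = $188 exceeds min AVC = $28, so the firm stays open.
Solving P = MC: -128 - 32Q + 6Q^2 = 0 ⇒ Q = -8/3 or 8. On the upward-sloping branch, Q* = 8.
Check: AVC at Q = 8 is $60 ≤ P, so revenue covers variable cost.
Profit = P·Q − TC = 188·8 − 591 = $913.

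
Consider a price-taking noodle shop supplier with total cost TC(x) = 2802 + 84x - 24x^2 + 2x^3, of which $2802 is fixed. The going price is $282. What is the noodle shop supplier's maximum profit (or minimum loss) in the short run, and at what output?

Profit = -$382 at x = 11

AVC = 84 - 24x + 2x^2 has its minimum $12 at x = 6; price $282 clears that bar, so the firm operates.
With MC = 84 - 48x + 6x^2, P = MC on the upward-sloping part at x* = 11.
TR = 282·11 = 3102. TC = 2802 + 682 = 3484. Profit = 3102 − 3484 = -$382.
By producing, the firm covers all variable cost plus $2420 of fixed cost; shutting down would lose the full $2802.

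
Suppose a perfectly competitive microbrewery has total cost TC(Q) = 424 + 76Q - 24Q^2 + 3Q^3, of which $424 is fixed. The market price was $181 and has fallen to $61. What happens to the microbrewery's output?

MC = 76 - 48Q + 9Q^2; the shutdown threshold is min AVC = $28 (at Q = 4).
At P = $181 ≥ min AVC, set P = MC on the rising branch: Q = 7.
At P = $61 ≥ min AVC, set P = MC: Q = 5. The firm stays open but cuts output.

Output falls from 7 to 5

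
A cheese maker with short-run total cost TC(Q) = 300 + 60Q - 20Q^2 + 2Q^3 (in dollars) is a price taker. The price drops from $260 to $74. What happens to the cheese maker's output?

AVC = 60 - 20Q + 2Q^2, minimized at Q = 5 where min AVC = $10. MC = 60 - 40Q + 6Q^2.
At P = $260 ≥ min AVC, set P = MC on the rising branch: Q = 10.
At P = $74 ≥ min AVC, set P = MC: Q = 7. The firm stays open but cuts output.

Output falls from 10 to 7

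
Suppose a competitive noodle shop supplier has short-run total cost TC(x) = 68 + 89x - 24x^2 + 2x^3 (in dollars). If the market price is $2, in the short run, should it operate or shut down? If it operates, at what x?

Variable cost is VC = 89x - 24x^2 + 2x^3, so AVC = VC/x = 89 - 24x + 2x^2 and MC = dTC/dx = 89 - 48x + 6x^2.
AVC hits its minimum where MC = AVC, at x = 6, giving min AVC = 89 - 24·6 + 2·6^2 = $17.
With P < min AVC ($2 < $17), every unit sold adds to the loss.
Best response: produce nothing and absorb the $68 fixed cost.

Shut down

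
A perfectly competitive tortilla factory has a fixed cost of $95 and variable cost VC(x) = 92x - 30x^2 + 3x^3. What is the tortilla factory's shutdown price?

The firm shuts down when price falls below the minimum of average variable cost. AVC = VC/x = 92 - 30x + 3x^2.
dAVC/dx = -30 + 6x = 0 gives x = 5. min AVC = 92 - 30·5 + 3·5^2 = 17.
The firm shuts down for any P below $17.

$17 per unit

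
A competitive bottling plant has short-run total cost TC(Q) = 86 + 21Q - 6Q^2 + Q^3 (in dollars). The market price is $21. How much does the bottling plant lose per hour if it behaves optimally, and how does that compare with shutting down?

AVC = 21 - 6Q + Q^2 has its minimum $12 at Q = 3; price $21 clears that bar, so the firm operates.
With MC = 21 - 12Q + 3Q^2, P = MC on the upward-sloping part at Q* = 4.
TR = 21·4 = 84. TC = 86 + 52 = 138. Profit = 84 − 138 = -$54.
Shutting down would mean losing the fixed cost of $86, so operating at a loss of $54 is better by $32.

Profit = -$54 at Q = 4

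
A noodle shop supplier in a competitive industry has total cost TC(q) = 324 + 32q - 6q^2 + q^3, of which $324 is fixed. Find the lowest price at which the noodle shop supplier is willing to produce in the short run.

Short-run supply begins at min AVC. From VC = 32q - 6q^2 + q^3, AVC = 32 - 6q + q^2.
dAVC/dq = -6 + 2q = 0 gives q = 3. min AVC = 32 - 6·3 + 3^2 = 23.
The firm shuts down for any P below $23.

$23 per unit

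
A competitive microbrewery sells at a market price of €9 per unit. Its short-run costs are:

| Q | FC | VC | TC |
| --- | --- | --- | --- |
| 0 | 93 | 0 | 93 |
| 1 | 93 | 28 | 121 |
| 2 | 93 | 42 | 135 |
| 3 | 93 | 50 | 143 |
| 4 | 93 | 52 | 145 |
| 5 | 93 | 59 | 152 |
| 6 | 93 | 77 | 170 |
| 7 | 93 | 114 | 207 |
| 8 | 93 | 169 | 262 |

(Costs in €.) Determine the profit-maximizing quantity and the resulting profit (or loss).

Profit at each row (π = 9Q − TC): Q=0: -93; Q=1: -112; Q=2: -117; Q=3: -116; Q=4: -109; Q=5: -107; Q=6: -116; Q=7: -144; Q=8: -190.
Profit is highest at Q = 0. Equivalently, the lowest AVC in the table is 59/5 ≈ €11.80 at Q = 5, and P = €9 falls below it — price never covers variable cost, so the firm shuts down and loses only its fixed cost.

Q = 0 (shut down); profit = -€93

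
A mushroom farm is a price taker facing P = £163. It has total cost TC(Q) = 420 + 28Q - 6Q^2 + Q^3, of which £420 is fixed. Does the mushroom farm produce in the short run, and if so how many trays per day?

Produce at Q = 9

Variable cost is VC = 28Q - 6Q^2 + Q^3, so AVC = VC/Q = 28 - 6Q + Q^2 and MC = dTC/dQ = 28 - 12Q + 3Q^2.
AVC hits its minimum where MC = AVC, at Q = 3, giving min AVC = 28 - 6·3 + 3^2 = £19.
Since P = £163 ≥ min AVC = £19, price covers variable cost and the firm should produce.
P = MC gives -135 - 12Q + 3Q^2 = 0, with roots -5 and 9. Take the larger (rising MC): Q* = 9.
Check: AVC at Q = 9 is £55 ≤ P, so revenue covers variable cost.
Profit = P·Q − TC = 163·9 − 915 = £552.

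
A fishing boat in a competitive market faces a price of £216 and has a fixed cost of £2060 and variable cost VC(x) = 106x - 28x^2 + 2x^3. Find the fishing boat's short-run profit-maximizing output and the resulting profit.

Profit = -£124 at x = 11

AVC = 106 - 28x + 2x^2 has its minimum £8 at x = 7; price £216 clears that bar, so the firm operates.
With MC = 106 - 56x + 6x^2, P = MC on the upward-sloping part at x* = 11.
TR = 216·11 = 2376. TC = 2060 + 440 = 2500. Profit = 2376 − 2500 = -£124.
Shutting down would mean losing the fixed cost of £2060, so operating at a loss of £124 is better by £1936.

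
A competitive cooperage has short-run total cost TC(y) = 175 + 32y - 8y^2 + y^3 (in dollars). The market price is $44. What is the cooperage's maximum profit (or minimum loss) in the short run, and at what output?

AVC = 32 - 8y + y^2; min AVC = $16 at y = 4. Since P = $44 ≥ min AVC, the firm produces.
MC = 32 - 16y + 3y^2. Setting P = MC and taking the root on the rising branch gives y* = 6.
TR = 44·6 = 264. TC = 175 + 120 = 295. Profit = 264 − 295 = -$31.
Shutting down would mean losing the fixed cost of $175, so operating at a loss of $31 is better by $144.

Profit = -$31 at y = 6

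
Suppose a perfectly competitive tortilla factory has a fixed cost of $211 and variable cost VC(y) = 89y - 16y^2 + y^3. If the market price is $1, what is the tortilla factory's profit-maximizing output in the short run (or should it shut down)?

From TC, MC = TC'(y) = 89 - 32y + 3y^2 and AVC = VC/y = 89 - 16y + y^2.
AVC is minimized where dAVC/dy = -16 + 2y = 0, at y = 8; min AVC = 89 - 16·8 + 8^2 = $25.
With P < min AVC ($1 < $25), every unit sold adds to the loss.
Shutting down limits the loss to fixed cost, $211.

Shut down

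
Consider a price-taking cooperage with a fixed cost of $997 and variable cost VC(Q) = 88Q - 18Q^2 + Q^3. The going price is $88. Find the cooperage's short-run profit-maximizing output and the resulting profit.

AVC = 88 - 18Q + Q^2; min AVC = $7 at Q = 9. Since P = $88 ≥ min AVC, the firm produces.
With MC = 88 - 36Q + 3Q^2, P = MC on the upward-sloping part at Q* = 12.
TR = 88·12 = 1056. TC = 997 + 192 = 1189. Profit = 1056 − 1189 = -$133.
By producing, the firm covers all variable cost plus $864 of fixed cost; shutting down would lose the full $997.

Profit = -$133 at Q = 12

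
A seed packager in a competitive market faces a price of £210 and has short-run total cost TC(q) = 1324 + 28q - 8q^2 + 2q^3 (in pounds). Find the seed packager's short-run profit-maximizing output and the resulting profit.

AVC = 28 - 8q + 2q^2; min AVC = £20 at q = 2. Since P = £210 ≥ min AVC, the firm produces.
With MC = 28 - 16q + 6q^2, P = MC on the upward-sloping part at q* = 7.
TR = 210·7 = 1470. TC = 1324 + 490 = 1814. Profit = 1470 − 1814 = -£344.
Shutting down would mean losing the fixed cost of £1324, so operating at a loss of £344 is better by £980.

Profit = -£344 at q = 7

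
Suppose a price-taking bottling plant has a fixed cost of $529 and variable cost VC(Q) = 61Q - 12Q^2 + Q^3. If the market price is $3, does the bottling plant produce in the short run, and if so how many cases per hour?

Strip out fixed cost: VC = 61Q - 12Q^2 + Q^3. Then AVC = 61 - 12Q + Q^2 and MC = 61 - 24Q + 3Q^2.
The AVC parabola has its vertex at Q = 12/2 = 6, where AVC = 61 - 12·6 + 6^2 = $25.
Since P = $3 < min AVC = $25, price fails to cover variable cost at any output.
Best response: produce nothing and absorb the $529 fixed cost.

Shut down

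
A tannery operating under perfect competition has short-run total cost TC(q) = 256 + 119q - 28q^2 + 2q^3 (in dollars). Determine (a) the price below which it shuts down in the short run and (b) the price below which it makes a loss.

AVC = 119 - 28q + 2q^2; minimized at q = 7, giving min AVC = $21. That is the shutdown price.
ATC = 256/q + 119 - 28q + 2q^2. Setting dATC/dq = −256/q^2 − 28 + 4q = 0 gives q = 8 (since 4·8^3 − 28·8^2 = 256).
min ATC = 256/8 + 119 − 28·8 + 2·8^2 = $55. That is the break-even price.
For $21 ≤ P < $55 the firm produces at a loss; below $21 it shuts down.

Shutdown price = $21; break-even price = $55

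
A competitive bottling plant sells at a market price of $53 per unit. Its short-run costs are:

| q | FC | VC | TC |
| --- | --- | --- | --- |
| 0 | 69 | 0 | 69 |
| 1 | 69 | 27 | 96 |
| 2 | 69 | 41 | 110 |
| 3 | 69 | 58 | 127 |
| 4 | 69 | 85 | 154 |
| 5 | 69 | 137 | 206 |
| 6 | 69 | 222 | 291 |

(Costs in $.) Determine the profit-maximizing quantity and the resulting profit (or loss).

q = 5; profit = $59

Compute π = P·q − TC at each output: q=0: -69; q=1: -43; q=2: -4; q=3: 32; q=4: 58; q=5: 59; q=6: 27.
Profit is maximized at q = 5. AVC there is 137/5 = $27.40 ≤ P, so producing beats shutting down (which would give -$69).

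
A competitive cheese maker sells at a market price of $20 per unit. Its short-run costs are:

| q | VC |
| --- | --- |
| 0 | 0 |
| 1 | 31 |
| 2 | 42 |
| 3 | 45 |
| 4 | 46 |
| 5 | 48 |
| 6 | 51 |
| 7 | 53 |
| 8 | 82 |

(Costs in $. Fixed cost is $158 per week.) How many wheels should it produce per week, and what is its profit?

Tabulate TR − TC: q=0: -158; q=1: -169; q=2: -160; q=3: -143; q=4: -124; q=5: -106; q=6: -89; q=7: -71; q=8: -80.
Profit is maximized at q = 7. AVC there is 53/7 = $7.57 ≤ P, so producing beats shutting down (which would give -$158).

q = 7; profit = -$71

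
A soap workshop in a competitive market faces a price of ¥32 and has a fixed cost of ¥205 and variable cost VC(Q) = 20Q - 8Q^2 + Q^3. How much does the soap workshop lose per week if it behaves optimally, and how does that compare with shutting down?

AVC = 20 - 8Q + Q^2; min AVC = ¥4 at Q = 4. Since P = ¥32 ≥ min AVC, the firm produces.
MC = 20 - 16Q + 3Q^2. Setting P = MC and taking the root on the rising branch gives Q* = 6.
TR = 32·6 = 192. TC = 205 + 48 = 253. Profit = 192 − 253 = -¥61.
That loss of ¥61 beats the ¥205 the firm would lose by shutting down; producing recovers ¥144 of fixed cost.

Profit = -¥61 at Q = 6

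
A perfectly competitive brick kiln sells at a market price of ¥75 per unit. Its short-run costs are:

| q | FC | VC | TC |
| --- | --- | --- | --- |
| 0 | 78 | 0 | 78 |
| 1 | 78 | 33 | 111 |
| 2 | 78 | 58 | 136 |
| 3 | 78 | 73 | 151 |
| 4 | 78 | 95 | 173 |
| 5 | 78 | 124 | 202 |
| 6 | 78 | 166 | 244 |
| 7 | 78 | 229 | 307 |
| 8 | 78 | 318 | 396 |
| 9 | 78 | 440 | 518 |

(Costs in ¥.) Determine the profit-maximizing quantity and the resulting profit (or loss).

Compute π = P·q − TC at each output: q=0: -78; q=1: -36; q=2: 14; q=3: 74; q=4: 127; q=5: 173; q=6: 206; q=7: 218; q=8: 204; q=9: 157.
Profit is maximized at q = 7. AVC there is 229/7 = ¥32.71 ≤ P, so producing beats shutting down (which would give -¥78).

q = 7; profit = ¥218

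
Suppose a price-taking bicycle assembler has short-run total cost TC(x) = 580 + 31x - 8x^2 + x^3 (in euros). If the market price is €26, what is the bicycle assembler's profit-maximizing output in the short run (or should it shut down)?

Produce at x = 5

Strip out fixed cost: VC = 31x - 8x^2 + x^3. Then AVC = 31 - 8x + x^2 and MC = 31 - 16x + 3x^2.
The AVC parabola has its vertex at x = 8/2 = 4, where AVC = 31 - 8·4 + 4^2 = €15.
Since P = €26 ≥ min AVC = €15, price covers variable cost and the firm should produce.
P = MC gives 5 - 16x + 3x^2 = 0, with roots 1/3 and 5. Take the larger (rising MC): x* = 5.
Check: AVC at x = 5 is €16 ≤ P, so revenue covers variable cost.
Profit = P·x − TC = 26·5 − 660 = -€530, a loss, but smaller than the €580 fixed cost the firm would lose by shutting down.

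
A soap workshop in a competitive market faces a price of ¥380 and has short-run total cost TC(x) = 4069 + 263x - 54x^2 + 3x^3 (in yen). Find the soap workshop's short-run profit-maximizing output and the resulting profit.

AVC = 263 - 54x + 3x^2; min AVC = ¥20 at x = 9. Since P = ¥380 ≥ min AVC, the firm produces.
MC = 263 - 108x + 9x^2. Setting P = MC and taking the root on the rising branch gives x* = 13.
TR = 380·13 = 4940. TC = 4069 + 884 = 4953. Profit = 4940 − 4953 = -¥13.
Shutting down would mean losing the fixed cost of ¥4069, so operating at a loss of ¥13 is better by ¥4056.

Profit = -¥13 at x = 13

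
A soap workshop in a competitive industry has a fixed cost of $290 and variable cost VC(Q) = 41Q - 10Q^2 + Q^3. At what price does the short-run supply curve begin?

The firm shuts down when price falls below the minimum of average variable cost. AVC = VC/Q = 41 - 10Q + Q^2.
dAVC/dQ = -10 + 2Q = 0 gives Q = 5. min AVC = 41 - 10·5 + 5^2 = 16.
So the shutdown price is $16.

$16 per unit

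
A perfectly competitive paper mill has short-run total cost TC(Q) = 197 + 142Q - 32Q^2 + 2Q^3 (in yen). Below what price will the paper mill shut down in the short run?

The firm shuts down when price falls below the minimum of average variable cost. AVC = VC/Q = 142 - 32Q + 2Q^2.
At the minimum of AVC, MC = AVC. MC = 142 - 64Q + 6Q^2; setting MC = AVC gives 4Q^2 - 32Q = 0, so Q = 8. min AVC = 14.
For P < ¥14 the firm produces nothing.

¥14 per unit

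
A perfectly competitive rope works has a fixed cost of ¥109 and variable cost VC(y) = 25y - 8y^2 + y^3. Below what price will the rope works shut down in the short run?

The firm shuts down when price falls below the minimum of average variable cost. AVC = VC/y = 25 - 8y + y^2.
At the minimum of AVC, MC = AVC. MC = 25 - 16y + 3y^2; setting MC = AVC gives 2y^2 - 8y = 0, so y = 4. min AVC = 9.
So the shutdown price is ¥9.

¥9 per unit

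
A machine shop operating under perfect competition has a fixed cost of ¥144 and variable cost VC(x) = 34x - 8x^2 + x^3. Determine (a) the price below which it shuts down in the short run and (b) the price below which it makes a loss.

Shutdown price = ¥18; break-even price = ¥46

AVC = 34 - 8x + x^2; minimized at x = 4, giving min AVC = ¥18. That is the shutdown price.
ATC = 144/x + 34 - 8x + x^2. Setting dATC/dx = −144/x^2 − 8 + 2x = 0 gives x = 6 (since 2·6^3 − 8·6^2 = 144).
min ATC = 144/6 + 34 − 8·6 + 6^2 = ¥46. That is the break-even price.
Between these two prices the firm operates at a loss; above ¥46 it earns a profit.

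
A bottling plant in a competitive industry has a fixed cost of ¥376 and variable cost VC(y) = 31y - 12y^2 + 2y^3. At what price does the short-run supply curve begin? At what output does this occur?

The shutdown price is the minimum of AVC. VC = 31y - 12y^2 + 2y^3, so AVC = 31 - 12y + 2y^2.
At the minimum of AVC, MC = AVC. MC = 31 - 24y + 6y^2; setting MC = AVC gives 4y^2 - 12y = 0, so y = 3. min AVC = 13.
So the shutdown price is ¥13.

¥13 per unit, at y = 3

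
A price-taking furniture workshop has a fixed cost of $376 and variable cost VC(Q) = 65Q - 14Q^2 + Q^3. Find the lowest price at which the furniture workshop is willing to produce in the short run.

$16 per unit

The shutdown price is the minimum of AVC. VC = 65Q - 14Q^2 + Q^3, so AVC = 65 - 14Q + Q^2.
dAVC/dQ = -14 + 2Q = 0 gives Q = 7. min AVC = 65 - 14·7 + 7^2 = 16.
The firm shuts down for any P below $16.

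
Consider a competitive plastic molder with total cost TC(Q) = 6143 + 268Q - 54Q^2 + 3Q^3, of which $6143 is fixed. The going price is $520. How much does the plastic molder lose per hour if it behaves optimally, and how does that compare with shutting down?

AVC = 268 - 54Q + 3Q^2; min AVC = $25 at Q = 9. Since P = $520 ≥ min AVC, the firm produces.
With MC = 268 - 108Q + 9Q^2, P = MC on the upward-sloping part at Q* = 14.
TR = 520·14 = 7280. TC = 6143 + 1400 = 7543. Profit = 7280 − 7543 = -$263.
By producing, the firm covers all variable cost plus $5880 of fixed cost; shutting down would lose the full $6143.

Profit = -$263 at Q = 14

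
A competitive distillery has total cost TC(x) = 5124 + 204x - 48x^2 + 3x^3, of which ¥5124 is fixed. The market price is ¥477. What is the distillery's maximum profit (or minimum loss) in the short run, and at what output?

Profit = -¥54 at x = 13

AVC = 204 - 48x + 3x^2 has its minimum ¥12 at x = 8; price ¥477 clears that bar, so the firm operates.
With MC = 204 - 96x + 9x^2, P = MC on the upward-sloping part at x* = 13.
TR = 477·13 = 6201. TC = 5124 + 1131 = 6255. Profit = 6201 − 6255 = -¥54.
That loss of ¥54 beats the ¥5124 the firm would lose by shutting down; producing recovers ¥5070 of fixed cost.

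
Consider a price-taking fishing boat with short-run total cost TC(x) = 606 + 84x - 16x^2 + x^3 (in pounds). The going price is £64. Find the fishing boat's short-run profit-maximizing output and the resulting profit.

AVC = 84 - 16x + x^2 has its minimum £20 at x = 8; price £64 clears that bar, so the firm operates.
With MC = 84 - 32x + 3x^2, P = MC on the upward-sloping part at x* = 10.
TR = 64·10 = 640. TC = 606 + 240 = 846. Profit = 640 − 846 = -£206.
By producing, the firm covers all variable cost plus £400 of fixed cost; shutting down would lose the full £606.

Profit = -£206 at x = 10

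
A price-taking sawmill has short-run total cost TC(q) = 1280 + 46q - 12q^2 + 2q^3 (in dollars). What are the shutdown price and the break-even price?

Shutdown price = $28; break-even price = $238

Shutdown price = min AVC. AVC = 46 - 12q + 2q^2, with vertex at q = 3 and minimum $28.
ATC = 1280/q + 46 - 12q + 2q^2. Setting dATC/dq = −1280/q^2 − 12 + 4q = 0 gives q = 8 (since 4·8^3 − 12·8^2 = 1280).
min ATC = 1280/8 + 46 − 12·8 + 2·8^2 = $238. That is the break-even price.
For $28 ≤ P < $238 the firm produces at a loss; below $28 it shuts down.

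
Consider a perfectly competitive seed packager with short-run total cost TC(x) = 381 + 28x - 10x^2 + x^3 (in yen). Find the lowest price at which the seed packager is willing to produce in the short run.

The firm shuts down when price falls below the minimum of average variable cost. AVC = VC/x = 28 - 10x + x^2.
At the minimum of AVC, MC = AVC. MC = 28 - 20x + 3x^2; setting MC = AVC gives 2x^2 - 10x = 0, so x = 5. min AVC = 3.
So the shutdown price is ¥3.

¥3 per unit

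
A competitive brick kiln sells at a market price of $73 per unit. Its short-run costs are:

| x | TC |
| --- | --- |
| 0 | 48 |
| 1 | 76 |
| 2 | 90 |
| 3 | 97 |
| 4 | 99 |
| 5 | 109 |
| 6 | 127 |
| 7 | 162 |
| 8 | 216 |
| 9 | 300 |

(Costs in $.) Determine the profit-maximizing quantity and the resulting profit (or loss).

Profit at each row (π = 73x − TC): x=0: -48; x=1: -3; x=2: 56; x=3: 122; x=4: 193; x=5: 256; x=6: 311; x=7: 349; x=8: 368; x=9: 357.
Profit is maximized at x = 8. AVC there is 168/8 = $21 ≤ P, so producing beats shutting down (which would give -$48).

x = 8; profit = $368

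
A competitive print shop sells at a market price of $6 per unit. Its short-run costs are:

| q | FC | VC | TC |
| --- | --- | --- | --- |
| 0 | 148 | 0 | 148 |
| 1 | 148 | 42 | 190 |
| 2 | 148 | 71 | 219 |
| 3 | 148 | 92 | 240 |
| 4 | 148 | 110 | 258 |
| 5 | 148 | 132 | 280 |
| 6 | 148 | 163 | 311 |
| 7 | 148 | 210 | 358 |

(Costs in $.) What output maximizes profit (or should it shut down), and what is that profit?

Compute π = P·q − TC at each output: q=0: -148; q=1: -184; q=2: -207; q=3: -222; q=4: -234; q=5: -250; q=6: -275; q=7: -316.
Profit is highest at q = 0. Equivalently, the lowest AVC in the table is 132/5 ≈ $26.40 at q = 5, and P = $6 falls below it — price never covers variable cost, so the firm shuts down and loses only its fixed cost.

q = 0 (shut down); profit = -$148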